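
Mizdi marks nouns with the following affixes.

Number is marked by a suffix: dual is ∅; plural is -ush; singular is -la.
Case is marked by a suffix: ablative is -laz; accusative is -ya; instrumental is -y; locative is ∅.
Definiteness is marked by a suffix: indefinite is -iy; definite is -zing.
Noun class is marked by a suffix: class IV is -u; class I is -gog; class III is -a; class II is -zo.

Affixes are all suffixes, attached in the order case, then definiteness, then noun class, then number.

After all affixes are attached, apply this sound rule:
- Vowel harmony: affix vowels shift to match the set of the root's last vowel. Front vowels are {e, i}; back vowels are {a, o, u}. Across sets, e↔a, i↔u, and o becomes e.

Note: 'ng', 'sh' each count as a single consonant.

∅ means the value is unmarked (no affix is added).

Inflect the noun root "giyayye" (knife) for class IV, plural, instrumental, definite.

Attach case instrumental -y → giyayyey.
Attach definiteness definite -zing → giyayyeyzing.
Attach noun class class IV -u → giyayyeyzingu.
Attach number plural -ush → giyayyeyzinguush.
Apply vowel harmony: giyayyeyzinguush → giyayyeyzingiish.

giyayyeyzingiish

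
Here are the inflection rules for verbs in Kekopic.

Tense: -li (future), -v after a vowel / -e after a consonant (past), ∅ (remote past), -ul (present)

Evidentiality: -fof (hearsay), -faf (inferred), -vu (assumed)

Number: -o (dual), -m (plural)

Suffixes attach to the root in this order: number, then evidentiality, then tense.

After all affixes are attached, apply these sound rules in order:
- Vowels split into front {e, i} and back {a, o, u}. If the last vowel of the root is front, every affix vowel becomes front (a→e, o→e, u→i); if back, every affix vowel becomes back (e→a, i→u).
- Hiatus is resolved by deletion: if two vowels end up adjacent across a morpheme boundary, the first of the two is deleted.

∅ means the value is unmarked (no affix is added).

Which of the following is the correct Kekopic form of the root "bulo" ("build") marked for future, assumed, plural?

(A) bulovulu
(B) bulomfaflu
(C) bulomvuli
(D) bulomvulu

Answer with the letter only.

D

Attach number plural -m → bulom.
Attach evidentiality assumed -vu → bulomvu.
Attach tense future -li → bulomvuli.
Apply vowel harmony: bulomvuli → bulomvulu.
Vowel deletion: no change.
So the correct form is bulomvulu, option (D).
(C) bulomvuli is wrong: it fails to apply the sound rule(s).
(A) bulovulu is wrong: it uses dual instead of plural for number.
(B) bulomfaflu is wrong: it uses inferred instead of assumed for evidentiality.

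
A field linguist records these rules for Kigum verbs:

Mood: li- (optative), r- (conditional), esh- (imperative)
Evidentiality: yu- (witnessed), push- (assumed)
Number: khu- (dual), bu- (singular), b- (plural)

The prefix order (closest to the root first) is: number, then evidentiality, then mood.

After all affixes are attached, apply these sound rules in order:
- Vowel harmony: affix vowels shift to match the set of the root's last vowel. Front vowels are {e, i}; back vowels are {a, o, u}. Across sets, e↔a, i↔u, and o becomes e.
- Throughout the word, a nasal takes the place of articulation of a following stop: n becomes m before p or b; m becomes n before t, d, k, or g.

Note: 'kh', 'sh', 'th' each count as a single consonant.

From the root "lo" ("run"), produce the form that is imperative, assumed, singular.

Attach number singular bu- → bulo.
Attach evidentiality assumed push- → pushbulo.
Attach mood imperative esh- → eshpushbulo.
Apply vowel harmony: eshpushbulo → ashpushbulo.
Nasal assimilation: no change.

ashpushbulo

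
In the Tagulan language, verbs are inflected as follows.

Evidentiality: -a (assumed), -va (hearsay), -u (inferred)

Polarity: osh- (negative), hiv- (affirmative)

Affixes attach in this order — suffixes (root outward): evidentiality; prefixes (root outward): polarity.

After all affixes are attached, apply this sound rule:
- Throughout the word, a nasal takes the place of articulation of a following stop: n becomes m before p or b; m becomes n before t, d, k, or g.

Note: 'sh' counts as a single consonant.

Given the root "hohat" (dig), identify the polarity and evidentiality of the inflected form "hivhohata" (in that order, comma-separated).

affirmative, assumed

Segment: hiv-hohat-a.
polarity: hiv- → affirmative.
evidentiality: -a → assumed.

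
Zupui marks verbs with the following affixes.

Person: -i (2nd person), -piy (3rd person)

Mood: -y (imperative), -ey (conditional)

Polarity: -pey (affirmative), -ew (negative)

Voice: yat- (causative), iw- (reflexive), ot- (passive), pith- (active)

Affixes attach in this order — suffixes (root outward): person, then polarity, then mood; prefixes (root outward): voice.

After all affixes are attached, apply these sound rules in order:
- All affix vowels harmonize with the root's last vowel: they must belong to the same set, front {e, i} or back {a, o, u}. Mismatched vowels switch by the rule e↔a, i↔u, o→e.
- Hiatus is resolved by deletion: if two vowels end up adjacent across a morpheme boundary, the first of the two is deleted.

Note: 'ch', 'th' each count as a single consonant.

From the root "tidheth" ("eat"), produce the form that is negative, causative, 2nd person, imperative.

Attach person 2nd person -i → tidhethi.
Attach polarity negative -ew → tidhethiew.
Attach mood imperative -y → tidhethiewy.
Attach voice causative yat- → yattidhethiewy.
Apply vowel harmony: yattidhethiewy → yettidhethiewy.
Apply vowel deletion: yettidhethiewy → yettidhethewy.

yettidhethewy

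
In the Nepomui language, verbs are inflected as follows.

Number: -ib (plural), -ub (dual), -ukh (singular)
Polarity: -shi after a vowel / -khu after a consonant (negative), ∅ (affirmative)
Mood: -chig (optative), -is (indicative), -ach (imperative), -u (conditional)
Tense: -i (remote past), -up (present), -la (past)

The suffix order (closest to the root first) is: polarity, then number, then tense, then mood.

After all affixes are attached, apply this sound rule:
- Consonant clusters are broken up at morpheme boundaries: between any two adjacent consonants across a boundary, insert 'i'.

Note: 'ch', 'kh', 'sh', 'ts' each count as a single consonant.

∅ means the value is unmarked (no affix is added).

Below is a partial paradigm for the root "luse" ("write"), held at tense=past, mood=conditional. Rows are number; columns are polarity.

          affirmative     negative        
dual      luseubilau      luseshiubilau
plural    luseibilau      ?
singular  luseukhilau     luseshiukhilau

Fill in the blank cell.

Attach polarity negative -shi (after vowel 'e') → luseshi.
Attach number plural -ib → luseshiib.
Attach tense past -la → luseshiibla.
Attach mood conditional -u → luseshiiblau.
Apply epenthesis: luseshiiblau → luseshiibilau.

luseshiibilau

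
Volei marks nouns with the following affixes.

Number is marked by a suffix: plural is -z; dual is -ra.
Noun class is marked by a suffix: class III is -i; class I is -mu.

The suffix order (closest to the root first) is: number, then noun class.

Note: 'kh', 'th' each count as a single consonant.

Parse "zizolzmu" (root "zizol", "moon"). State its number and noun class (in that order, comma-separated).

Segment: zizol-z-mu.
number: -z → plural.
noun class: -mu → class I.

plural, class I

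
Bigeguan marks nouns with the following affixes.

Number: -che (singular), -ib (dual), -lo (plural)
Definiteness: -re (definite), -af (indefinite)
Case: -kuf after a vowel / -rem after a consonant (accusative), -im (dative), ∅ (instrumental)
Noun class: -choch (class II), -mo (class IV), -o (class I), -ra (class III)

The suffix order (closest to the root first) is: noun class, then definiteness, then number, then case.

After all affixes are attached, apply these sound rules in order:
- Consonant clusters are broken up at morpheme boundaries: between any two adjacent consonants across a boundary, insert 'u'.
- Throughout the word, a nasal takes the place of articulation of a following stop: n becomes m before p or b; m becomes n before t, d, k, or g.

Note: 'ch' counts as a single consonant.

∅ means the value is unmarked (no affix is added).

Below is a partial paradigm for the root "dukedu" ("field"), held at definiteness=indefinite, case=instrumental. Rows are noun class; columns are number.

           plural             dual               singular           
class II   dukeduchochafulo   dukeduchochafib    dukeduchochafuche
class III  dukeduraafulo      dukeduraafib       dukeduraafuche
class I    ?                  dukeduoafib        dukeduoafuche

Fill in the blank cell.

Attach noun class class I -o → dukeduo.
Attach definiteness indefinite -af → dukeduoaf.
Attach number plural -lo → dukeduoaflo.
case = instrumental: zero marking, form stays dukeduoaflo.
Apply epenthesis: dukeduoaflo → dukeduoafulo.
Nasal assimilation: no change.

dukeduoafulo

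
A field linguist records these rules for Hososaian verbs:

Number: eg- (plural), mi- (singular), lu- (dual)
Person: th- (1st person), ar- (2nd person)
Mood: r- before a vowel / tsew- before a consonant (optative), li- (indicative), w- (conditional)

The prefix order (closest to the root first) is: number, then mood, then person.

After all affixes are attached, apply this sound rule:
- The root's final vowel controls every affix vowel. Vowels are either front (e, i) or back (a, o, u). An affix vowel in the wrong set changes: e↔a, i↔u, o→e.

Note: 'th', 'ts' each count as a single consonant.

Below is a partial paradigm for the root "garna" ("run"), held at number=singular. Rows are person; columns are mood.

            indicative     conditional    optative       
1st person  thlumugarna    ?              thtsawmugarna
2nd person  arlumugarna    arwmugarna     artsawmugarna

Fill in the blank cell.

thwmugarna

Attach number singular mi- → migarna.
Attach mood conditional w- → wmigarna.
Attach person 1st person th- → thwmigarna.
Apply vowel harmony: thwmigarna → thwmugarna.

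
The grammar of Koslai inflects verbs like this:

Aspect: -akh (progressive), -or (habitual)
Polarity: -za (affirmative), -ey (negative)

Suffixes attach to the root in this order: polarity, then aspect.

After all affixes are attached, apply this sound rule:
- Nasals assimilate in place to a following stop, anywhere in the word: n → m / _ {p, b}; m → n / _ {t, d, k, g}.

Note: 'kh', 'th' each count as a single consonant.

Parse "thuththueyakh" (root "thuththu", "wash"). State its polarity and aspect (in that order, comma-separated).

Segment: thuththu-ey-akh.
polarity: -ey → negative.
aspect: -akh → progressive.

negative, progressive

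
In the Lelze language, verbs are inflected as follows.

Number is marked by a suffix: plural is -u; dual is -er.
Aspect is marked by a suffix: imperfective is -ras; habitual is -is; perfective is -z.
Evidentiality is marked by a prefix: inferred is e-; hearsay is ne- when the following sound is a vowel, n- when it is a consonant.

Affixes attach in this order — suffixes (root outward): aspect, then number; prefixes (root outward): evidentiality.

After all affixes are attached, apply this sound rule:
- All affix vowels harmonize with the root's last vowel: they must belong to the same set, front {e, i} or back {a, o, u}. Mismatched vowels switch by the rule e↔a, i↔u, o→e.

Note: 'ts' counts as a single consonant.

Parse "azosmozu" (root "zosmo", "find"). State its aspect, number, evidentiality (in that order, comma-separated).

Segment: e-zosmo-z-u.
aspect: -z → perfective.
number: -u → plural.
evidentiality: e- → inferred.

perfective, plural, inferred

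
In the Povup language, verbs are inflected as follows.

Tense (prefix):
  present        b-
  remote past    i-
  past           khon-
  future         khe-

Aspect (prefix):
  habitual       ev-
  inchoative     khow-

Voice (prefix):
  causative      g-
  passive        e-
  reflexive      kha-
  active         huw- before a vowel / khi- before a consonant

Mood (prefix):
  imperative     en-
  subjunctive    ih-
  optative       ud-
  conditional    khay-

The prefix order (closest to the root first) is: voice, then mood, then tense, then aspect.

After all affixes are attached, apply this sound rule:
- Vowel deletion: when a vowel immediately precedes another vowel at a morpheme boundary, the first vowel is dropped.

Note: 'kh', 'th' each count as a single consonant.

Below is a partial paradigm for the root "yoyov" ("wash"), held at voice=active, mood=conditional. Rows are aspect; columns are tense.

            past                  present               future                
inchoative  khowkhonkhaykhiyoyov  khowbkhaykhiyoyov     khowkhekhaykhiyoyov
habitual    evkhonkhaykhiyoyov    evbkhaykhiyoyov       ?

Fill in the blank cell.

evkhekhaykhiyoyov

Attach voice active khi- (before consonant 'y') → khiyoyov.
Attach mood conditional khay- → khaykhiyoyov.
Attach tense future khe- → khekhaykhiyoyov.
Attach aspect habitual ev- → evkhekhaykhiyoyov.
Vowel deletion: no change.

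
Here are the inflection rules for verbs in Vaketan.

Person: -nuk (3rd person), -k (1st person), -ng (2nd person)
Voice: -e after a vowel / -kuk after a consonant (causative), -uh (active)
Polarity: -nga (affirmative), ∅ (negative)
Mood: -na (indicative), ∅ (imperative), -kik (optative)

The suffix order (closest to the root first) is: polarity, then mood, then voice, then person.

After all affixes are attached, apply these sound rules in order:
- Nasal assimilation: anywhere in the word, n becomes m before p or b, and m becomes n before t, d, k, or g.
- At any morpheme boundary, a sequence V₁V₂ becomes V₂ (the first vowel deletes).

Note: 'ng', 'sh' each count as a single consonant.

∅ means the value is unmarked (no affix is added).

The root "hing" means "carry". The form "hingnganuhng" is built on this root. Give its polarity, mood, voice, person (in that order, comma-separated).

Segment: hing-nga-na-uh-ng.
polarity: -nga → affirmative.
mood: -na → indicative.
voice: -uh → active.
person: -ng → 2nd person.

affirmative, indicative, active, 2nd person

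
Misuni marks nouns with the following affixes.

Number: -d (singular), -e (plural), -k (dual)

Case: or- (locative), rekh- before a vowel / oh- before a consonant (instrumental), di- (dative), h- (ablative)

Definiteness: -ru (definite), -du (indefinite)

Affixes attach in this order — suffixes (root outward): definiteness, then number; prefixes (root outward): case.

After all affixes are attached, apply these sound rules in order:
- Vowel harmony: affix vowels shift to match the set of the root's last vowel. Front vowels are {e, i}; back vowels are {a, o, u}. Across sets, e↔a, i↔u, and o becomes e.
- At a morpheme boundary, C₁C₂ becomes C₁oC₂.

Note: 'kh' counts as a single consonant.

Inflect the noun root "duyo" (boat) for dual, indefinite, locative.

oroduyoduk

Attach definiteness indefinite -du → duyodu.
Attach case locative or- → orduyodu.
Attach number dual -k → orduyoduk.
Vowel harmony: no change.
Apply epenthesis: orduyoduk → oroduyoduk.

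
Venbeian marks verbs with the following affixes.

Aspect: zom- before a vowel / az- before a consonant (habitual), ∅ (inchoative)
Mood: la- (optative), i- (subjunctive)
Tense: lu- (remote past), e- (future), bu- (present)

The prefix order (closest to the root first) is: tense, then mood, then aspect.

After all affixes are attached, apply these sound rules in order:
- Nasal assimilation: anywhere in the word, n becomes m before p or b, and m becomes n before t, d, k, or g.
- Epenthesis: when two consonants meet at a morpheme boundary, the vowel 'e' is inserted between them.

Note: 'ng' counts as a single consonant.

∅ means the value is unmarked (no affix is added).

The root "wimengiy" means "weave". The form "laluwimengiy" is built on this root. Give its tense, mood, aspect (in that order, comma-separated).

remote past, optative, inchoative

Segment: la-lu-wimengiy.
tense: lu- → remote past.
mood: la- → optative.
aspect: ∅ → inchoative.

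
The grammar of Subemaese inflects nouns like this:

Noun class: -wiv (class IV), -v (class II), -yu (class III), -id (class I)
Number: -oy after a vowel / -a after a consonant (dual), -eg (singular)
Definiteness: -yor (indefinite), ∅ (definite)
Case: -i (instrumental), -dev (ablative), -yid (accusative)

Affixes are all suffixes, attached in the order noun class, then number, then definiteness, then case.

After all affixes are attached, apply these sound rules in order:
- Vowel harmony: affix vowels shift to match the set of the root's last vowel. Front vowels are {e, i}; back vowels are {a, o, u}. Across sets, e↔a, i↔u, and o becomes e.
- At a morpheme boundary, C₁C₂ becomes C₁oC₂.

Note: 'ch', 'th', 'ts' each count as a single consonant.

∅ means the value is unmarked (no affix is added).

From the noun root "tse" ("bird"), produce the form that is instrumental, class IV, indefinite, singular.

Attach noun class class IV -wiv → tsewiv.
Attach number singular -eg → tsewiveg.
Attach definiteness indefinite -yor → tsewivegyor.
Attach case instrumental -i → tsewivegyori.
Apply vowel harmony: tsewivegyori → tsewivegyeri.
Apply epenthesis: tsewivegyeri → tsewivegoyeri.

tsewivegoyeri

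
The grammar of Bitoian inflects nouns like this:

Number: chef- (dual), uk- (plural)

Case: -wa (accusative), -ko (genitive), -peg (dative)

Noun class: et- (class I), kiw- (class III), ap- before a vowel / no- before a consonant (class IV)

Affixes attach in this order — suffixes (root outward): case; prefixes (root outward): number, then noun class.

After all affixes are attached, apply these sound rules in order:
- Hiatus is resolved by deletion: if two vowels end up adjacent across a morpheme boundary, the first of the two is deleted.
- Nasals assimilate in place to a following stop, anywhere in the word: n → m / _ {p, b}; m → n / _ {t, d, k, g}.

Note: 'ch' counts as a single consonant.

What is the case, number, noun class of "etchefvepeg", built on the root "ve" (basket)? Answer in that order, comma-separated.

dative, dual, class I

Segment: et-chef-ve-peg.
case: -peg → dative.
number: chef- → dual.
noun class: et- → class I.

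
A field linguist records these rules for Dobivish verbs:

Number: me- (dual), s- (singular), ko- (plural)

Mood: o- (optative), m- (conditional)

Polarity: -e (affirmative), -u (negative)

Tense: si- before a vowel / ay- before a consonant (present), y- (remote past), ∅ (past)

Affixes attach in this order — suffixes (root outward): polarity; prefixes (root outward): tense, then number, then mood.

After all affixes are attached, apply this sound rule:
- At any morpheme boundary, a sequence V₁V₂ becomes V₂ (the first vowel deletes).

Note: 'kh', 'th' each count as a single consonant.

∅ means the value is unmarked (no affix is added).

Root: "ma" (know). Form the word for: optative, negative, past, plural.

okomu

Attach polarity negative -u → mau.
tense = past: zero marking, form stays mau.
Attach number plural ko- → komau.
Attach mood optative o- → okomau.
Apply vowel deletion: okomau → okomu.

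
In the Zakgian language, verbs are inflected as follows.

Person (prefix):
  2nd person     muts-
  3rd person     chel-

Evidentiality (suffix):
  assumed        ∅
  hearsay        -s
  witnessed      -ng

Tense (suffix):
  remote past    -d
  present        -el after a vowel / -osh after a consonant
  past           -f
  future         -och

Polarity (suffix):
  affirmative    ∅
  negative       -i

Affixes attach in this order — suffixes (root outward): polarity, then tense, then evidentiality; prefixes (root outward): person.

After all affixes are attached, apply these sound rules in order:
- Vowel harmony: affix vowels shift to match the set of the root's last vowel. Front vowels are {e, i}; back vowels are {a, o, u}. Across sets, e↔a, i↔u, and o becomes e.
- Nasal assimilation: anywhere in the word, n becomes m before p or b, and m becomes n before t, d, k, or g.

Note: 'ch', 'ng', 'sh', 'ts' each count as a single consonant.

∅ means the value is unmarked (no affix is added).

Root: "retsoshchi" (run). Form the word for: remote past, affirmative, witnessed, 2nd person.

polarity = affirmative: zero marking, form stays retsoshchi.
Attach tense remote past -d → retsoshchid.
Attach person 2nd person muts- → mutsretsoshchid.
Attach evidentiality witnessed -ng → mutsretsoshchidng.
Apply vowel harmony: mutsretsoshchidng → mitsretsoshchidng.
Nasal assimilation: no change.

mitsretsoshchidng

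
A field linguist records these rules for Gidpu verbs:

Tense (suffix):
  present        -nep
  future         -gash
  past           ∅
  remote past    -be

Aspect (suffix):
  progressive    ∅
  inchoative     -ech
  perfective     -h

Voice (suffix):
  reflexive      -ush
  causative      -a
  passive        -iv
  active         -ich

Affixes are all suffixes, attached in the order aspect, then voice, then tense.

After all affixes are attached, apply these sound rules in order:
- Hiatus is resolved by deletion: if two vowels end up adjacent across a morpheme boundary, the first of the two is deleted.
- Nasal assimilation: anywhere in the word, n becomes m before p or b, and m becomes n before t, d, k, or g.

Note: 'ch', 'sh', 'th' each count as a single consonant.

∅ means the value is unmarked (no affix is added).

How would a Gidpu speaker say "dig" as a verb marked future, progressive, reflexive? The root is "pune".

punushgash

aspect = progressive: zero marking, form stays pune.
Attach voice reflexive -ush → puneush.
Attach tense future -gash → puneushgash.
Apply vowel deletion: puneushgash → punushgash.
Nasal assimilation: no change.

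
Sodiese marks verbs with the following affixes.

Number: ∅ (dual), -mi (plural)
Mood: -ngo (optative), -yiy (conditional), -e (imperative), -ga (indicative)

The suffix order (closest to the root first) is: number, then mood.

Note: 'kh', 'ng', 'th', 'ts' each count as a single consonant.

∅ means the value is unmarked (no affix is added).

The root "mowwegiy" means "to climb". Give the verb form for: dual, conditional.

mowwegiyyiy

number = dual: zero marking, form stays mowwegiy.
Attach mood conditional -yiy → mowwegiyyiy.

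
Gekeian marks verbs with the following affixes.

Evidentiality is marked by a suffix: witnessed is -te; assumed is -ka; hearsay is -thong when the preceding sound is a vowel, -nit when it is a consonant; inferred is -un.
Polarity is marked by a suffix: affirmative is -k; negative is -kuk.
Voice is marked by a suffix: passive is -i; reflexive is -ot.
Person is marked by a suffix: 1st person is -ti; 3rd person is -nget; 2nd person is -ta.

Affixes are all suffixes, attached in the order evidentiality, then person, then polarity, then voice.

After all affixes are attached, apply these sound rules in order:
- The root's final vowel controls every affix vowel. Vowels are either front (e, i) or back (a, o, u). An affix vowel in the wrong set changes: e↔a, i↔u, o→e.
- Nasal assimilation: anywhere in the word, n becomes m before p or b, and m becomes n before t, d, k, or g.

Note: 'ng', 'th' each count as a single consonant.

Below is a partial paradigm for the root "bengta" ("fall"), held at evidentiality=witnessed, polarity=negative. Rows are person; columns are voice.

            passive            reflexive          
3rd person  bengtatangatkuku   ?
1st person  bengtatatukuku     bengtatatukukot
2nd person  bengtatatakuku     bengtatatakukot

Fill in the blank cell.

Attach evidentiality witnessed -te → bengtate.
Attach person 3rd person -nget → bengtatenget.
Attach polarity negative -kuk → bengtatengetkuk.
Attach voice reflexive -ot → bengtatengetkukot.
Apply vowel harmony: bengtatengetkukot → bengtatangatkukot.
Nasal assimilation: no change.

bengtatangatkukot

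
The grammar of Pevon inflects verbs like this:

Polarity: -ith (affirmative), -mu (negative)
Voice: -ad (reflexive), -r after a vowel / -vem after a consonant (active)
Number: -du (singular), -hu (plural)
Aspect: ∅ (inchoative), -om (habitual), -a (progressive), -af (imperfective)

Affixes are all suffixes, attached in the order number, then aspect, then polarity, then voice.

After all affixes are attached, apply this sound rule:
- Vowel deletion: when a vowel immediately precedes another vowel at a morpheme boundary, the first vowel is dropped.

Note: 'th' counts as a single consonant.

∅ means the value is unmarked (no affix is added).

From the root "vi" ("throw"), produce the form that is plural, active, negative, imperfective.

vihafmur

Attach number plural -hu → vihu.
Attach aspect imperfective -af → vihuaf.
Attach polarity negative -mu → vihuafmu.
Attach voice active -r (after vowel 'u') → vihuafmur.
Apply vowel deletion: vihuafmur → vihafmur.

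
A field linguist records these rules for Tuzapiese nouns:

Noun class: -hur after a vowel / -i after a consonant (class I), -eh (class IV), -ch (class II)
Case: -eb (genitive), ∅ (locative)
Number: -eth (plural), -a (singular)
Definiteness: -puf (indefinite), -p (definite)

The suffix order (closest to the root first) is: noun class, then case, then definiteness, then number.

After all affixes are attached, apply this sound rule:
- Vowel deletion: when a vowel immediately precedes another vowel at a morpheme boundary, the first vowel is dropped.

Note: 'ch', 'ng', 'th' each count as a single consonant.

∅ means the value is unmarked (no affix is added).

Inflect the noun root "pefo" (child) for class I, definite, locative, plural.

pefohurpeth

Attach noun class class I -hur (after vowel 'o') → pefohur.
case = locative: zero marking, form stays pefohur.
Attach definiteness definite -p → pefohurp.
Attach number plural -eth → pefohurpeth.
Vowel deletion: no change.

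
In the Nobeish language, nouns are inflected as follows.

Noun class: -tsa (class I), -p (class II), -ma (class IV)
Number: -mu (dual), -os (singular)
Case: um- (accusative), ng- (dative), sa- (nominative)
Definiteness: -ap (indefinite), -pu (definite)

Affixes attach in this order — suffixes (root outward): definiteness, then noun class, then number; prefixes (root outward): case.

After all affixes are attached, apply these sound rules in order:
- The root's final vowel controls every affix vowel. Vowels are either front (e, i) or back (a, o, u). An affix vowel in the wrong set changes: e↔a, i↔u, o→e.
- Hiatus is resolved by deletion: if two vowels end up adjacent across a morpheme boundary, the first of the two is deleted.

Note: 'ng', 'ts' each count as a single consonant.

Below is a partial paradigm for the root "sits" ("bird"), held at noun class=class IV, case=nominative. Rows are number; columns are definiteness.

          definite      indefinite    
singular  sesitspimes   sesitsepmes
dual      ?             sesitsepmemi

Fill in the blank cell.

sesitspimemi

Attach definiteness definite -pu → sitspu.
Attach noun class class IV -ma → sitspuma.
Attach case nominative sa- → sasitspuma.
Attach number dual -mu → sasitspumamu.
Apply vowel harmony: sasitspumamu → sesitspimemi.
Vowel deletion: no change.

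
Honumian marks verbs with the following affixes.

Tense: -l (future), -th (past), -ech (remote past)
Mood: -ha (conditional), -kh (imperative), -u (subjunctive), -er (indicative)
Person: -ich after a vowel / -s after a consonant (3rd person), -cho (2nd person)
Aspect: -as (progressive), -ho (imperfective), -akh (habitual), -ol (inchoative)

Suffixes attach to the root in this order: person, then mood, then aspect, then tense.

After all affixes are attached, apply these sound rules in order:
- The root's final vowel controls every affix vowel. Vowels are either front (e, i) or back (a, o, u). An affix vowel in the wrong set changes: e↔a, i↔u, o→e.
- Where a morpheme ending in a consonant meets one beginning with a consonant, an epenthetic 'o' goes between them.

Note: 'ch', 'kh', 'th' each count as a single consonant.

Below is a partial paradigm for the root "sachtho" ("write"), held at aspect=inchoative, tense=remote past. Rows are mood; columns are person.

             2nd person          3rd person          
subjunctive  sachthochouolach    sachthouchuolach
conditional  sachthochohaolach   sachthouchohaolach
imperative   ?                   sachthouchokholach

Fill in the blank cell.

sachthochokholach

Attach person 2nd person -cho → sachthocho.
Attach mood imperative -kh → sachthochokh.
Attach aspect inchoative -ol → sachthochokhol.
Attach tense remote past -ech → sachthochokholech.
Apply vowel harmony: sachthochokholech → sachthochokholach.
Epenthesis: no change.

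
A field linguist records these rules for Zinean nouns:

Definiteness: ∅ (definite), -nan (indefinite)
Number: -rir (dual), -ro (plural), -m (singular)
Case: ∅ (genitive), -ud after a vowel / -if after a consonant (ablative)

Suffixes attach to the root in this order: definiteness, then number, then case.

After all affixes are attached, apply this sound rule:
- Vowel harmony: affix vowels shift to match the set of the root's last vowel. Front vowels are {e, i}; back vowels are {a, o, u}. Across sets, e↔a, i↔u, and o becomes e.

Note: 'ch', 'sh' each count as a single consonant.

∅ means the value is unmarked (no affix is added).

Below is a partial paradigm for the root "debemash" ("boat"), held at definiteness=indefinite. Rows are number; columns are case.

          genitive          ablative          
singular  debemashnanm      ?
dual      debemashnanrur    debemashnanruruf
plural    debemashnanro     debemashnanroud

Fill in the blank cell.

debemashnanmuf

Attach definiteness indefinite -nan → debemashnan.
Attach number singular -m → debemashnanm.
Attach case ablative -if (after consonant 'm') → debemashnanmif.
Apply vowel harmony: debemashnanmif → debemashnanmuf.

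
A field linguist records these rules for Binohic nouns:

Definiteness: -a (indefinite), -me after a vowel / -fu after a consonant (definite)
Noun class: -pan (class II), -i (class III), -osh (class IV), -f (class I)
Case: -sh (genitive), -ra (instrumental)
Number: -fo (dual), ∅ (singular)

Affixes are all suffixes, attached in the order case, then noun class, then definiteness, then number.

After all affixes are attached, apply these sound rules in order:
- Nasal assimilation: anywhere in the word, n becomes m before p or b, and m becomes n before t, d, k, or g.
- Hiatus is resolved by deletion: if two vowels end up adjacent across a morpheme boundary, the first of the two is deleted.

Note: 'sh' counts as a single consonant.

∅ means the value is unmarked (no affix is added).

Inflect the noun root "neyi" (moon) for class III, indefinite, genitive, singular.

neyisha

Attach case genitive -sh → neyish.
Attach noun class class III -i → neyishi.
Attach definiteness indefinite -a → neyishia.
number = singular: zero marking, form stays neyishia.
Nasal assimilation: no change.
Apply vowel deletion: neyishia → neyisha.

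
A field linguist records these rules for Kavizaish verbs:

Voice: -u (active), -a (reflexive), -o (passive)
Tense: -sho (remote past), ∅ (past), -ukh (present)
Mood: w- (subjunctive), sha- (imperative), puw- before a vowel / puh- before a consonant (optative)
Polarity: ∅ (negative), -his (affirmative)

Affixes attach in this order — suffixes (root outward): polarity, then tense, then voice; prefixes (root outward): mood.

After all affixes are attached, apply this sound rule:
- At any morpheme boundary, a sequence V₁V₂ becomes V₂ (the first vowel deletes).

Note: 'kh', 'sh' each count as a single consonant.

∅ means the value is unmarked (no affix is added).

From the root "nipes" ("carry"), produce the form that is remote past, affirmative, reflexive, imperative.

shanipeshissha

Attach mood imperative sha- → shanipes.
Attach polarity affirmative -his → shanipeshis.
Attach tense remote past -sho → shanipeshissho.
Attach voice reflexive -a → shanipeshisshoa.
Apply vowel deletion: shanipeshisshoa → shanipeshissha.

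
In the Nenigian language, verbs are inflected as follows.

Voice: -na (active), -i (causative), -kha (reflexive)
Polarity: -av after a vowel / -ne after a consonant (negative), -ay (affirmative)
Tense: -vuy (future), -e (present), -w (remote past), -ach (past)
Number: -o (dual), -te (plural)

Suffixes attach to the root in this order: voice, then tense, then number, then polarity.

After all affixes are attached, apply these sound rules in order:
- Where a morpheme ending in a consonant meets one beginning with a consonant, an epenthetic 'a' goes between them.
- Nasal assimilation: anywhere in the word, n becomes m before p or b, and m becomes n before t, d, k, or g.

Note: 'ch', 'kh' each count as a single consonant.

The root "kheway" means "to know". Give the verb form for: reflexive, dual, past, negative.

Attach voice reflexive -kha → khewaykha.
Attach tense past -ach → khewaykhaach.
Attach number dual -o → khewaykhaacho.
Attach polarity negative -av (after vowel 'o') → khewaykhaachoav.
Apply epenthesis: khewaykhaachoav → khewayakhaachoav.
Nasal assimilation: no change.

khewayakhaachoav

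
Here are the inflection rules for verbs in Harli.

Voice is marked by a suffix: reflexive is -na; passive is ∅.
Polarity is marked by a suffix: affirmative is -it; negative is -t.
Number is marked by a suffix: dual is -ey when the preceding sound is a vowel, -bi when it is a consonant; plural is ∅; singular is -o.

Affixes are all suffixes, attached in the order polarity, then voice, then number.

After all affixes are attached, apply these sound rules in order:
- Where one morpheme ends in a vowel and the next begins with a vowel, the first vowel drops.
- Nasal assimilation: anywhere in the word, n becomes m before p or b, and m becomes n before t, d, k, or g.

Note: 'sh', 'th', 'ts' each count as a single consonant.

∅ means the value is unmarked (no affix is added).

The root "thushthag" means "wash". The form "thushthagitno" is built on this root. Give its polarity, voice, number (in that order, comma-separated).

affirmative, reflexive, singular

Segment: thushthag-it-na-o.
polarity: -it → affirmative.
voice: -na → reflexive.
number: -o → singular.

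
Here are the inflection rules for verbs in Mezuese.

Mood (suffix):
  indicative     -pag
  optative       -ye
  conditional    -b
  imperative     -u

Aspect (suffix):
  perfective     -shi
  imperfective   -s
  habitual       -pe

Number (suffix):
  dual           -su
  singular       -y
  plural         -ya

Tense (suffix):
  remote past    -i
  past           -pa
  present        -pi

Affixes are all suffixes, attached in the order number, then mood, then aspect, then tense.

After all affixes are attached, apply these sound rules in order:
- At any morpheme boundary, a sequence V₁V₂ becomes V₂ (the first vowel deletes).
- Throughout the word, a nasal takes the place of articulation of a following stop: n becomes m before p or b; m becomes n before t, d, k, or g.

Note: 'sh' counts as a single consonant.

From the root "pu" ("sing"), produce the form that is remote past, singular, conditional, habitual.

puybpi

Attach number singular -y → puy.
Attach mood conditional -b → puyb.
Attach aspect habitual -pe → puybpe.
Attach tense remote past -i → puybpei.
Apply vowel deletion: puybpei → puybpi.
Nasal assimilation: no change.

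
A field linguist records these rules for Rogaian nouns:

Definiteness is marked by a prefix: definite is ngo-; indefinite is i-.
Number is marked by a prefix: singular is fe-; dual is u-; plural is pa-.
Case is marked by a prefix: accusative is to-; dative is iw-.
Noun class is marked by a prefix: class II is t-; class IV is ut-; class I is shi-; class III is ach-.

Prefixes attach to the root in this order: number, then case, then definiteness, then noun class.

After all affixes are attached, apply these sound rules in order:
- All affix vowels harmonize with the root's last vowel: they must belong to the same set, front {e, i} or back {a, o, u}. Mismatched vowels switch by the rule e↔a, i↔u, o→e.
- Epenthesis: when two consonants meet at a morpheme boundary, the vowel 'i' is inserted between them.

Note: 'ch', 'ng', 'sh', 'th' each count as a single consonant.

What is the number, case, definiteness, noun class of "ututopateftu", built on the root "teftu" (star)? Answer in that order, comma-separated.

Segment: ut-i-to-pa-teftu.
number: pa- → plural.
case: to- → accusative.
definiteness: i- → indefinite.
noun class: ut- → class IV.

plural, accusative, indefinite, class IV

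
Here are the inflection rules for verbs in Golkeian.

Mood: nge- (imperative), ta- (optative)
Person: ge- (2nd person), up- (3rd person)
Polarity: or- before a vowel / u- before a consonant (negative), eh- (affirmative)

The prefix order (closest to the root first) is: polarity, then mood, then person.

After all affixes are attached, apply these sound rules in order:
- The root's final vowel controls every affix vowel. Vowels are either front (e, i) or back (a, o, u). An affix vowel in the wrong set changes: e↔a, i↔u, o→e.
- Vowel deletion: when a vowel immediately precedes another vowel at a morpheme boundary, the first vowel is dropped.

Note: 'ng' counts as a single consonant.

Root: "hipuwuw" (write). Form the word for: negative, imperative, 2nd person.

Attach polarity negative u- (before consonant 'h') → uhipuwuw.
Attach mood imperative nge- → ngeuhipuwuw.
Attach person 2nd person ge- → gengeuhipuwuw.
Apply vowel harmony: gengeuhipuwuw → gangauhipuwuw.
Apply vowel deletion: gangauhipuwuw → ganguhipuwuw.

ganguhipuwuw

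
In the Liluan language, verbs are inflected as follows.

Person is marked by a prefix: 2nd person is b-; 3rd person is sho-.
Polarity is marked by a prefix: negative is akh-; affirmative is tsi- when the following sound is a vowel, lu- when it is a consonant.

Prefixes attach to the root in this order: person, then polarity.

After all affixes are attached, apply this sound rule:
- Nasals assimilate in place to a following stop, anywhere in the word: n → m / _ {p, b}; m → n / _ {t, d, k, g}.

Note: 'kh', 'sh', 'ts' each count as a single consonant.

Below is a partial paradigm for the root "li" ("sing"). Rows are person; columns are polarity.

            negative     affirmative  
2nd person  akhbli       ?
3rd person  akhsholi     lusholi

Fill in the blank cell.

Attach person 2nd person b- → bli.
Attach polarity affirmative lu- (before consonant 'b') → lubli.
Nasal assimilation: no change.

lubli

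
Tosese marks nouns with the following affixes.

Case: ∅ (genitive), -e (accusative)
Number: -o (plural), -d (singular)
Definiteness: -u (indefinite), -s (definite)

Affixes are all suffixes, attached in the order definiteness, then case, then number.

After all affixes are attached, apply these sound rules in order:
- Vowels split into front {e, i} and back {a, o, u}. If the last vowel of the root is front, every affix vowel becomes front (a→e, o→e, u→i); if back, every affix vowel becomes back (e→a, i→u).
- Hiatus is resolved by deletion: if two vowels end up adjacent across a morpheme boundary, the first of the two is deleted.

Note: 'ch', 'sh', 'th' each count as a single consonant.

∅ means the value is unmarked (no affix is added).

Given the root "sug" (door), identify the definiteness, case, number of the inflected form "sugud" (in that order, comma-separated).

indefinite, genitive, singular

Segment: sug-u-d.
definiteness: -u → indefinite.
case: ∅ → genitive.
number: -d → singular.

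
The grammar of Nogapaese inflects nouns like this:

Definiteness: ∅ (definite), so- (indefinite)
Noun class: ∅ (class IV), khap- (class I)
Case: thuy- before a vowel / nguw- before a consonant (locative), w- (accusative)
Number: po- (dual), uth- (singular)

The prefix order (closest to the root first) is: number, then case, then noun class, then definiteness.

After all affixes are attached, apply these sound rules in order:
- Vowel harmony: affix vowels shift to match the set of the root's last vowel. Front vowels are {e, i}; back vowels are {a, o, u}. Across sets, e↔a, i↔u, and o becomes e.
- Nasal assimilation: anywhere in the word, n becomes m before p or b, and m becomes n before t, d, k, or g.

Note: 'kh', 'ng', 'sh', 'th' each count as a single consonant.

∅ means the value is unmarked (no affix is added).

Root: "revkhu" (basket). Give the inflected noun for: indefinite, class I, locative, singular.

Attach number singular uth- → uthrevkhu.
Attach case locative thuy- (before vowel 'u') → thuyuthrevkhu.
Attach noun class class I khap- → khapthuyuthrevkhu.
Attach definiteness indefinite so- → sokhapthuyuthrevkhu.
Vowel harmony: no change.
Nasal assimilation: no change.

sokhapthuyuthrevkhu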